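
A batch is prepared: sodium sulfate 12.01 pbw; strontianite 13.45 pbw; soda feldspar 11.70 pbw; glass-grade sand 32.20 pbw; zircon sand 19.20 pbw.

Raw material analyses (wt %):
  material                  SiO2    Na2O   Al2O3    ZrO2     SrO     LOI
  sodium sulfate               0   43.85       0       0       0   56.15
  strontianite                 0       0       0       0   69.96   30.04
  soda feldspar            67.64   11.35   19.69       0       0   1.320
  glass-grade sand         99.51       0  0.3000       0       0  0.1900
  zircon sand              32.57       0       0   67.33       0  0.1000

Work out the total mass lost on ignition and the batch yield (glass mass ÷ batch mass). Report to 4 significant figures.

The working math holds full float precision through every step. The intermediate values are rounded to 4 significant digits when displayed. A single rounding produces each reported figure; derived quantities, including yield, net glass mass, five oxide percentages, ignition loss, the totals, are recomputed starting from the weights per 77.54 pbw of glass at exact precision exactly as printed in the question or the answer.
Material-by-material LOI:
  sodium sulfate: 12.01 × 0.5615 = 6.744 pbw
  strontianite: 13.45 × 0.3004 = 4.040 pbw
  soda feldspar: 11.70 × 0.01320 = 0.1544 pbw
  glass-grade sand: 32.20 × 0.001900 = 0.06118 pbw
  zircon sand: 19.20 × 0.001000 = 0.01920 pbw
Total LOI = 11.02 pbw
Glass = batch − LOI = 88.56 − 11.02 = 77.54 pbw

LOI loss = 11.02 pbw; glass = 77.54 pbw; yield = 87.56%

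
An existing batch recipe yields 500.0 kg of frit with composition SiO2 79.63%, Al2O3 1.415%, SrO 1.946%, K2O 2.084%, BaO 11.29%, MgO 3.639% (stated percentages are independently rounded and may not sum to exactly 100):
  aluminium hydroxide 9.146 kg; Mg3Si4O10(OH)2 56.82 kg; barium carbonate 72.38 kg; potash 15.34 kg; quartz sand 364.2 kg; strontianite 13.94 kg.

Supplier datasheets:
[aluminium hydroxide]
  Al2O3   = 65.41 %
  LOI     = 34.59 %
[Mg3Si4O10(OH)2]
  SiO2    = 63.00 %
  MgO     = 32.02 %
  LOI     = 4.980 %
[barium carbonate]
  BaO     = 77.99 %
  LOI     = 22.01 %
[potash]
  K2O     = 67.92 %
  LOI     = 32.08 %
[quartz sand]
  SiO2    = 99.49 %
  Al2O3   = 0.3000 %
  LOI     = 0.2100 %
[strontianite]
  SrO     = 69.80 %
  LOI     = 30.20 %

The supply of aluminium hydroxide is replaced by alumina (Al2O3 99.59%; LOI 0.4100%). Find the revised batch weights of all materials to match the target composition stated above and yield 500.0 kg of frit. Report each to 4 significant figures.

Revised batch per 500.0 kg frit:
  alumina: 6.007 kg
  Mg3Si4O10(OH)2: 56.82 kg
  barium carbonate: 72.38 kg
  potash: 15.34 kg
  quartz sand: 364.2 kg
  strontianite: 13.94 kg
Total batch = 528.7 kg; LOI loss = 28.68 kg

The intermediate values appear, rounded to 4 significant figures, across the worked steps. Each numeric step keeps full float precision throughout — each reported figure is rounded once only. The derived quantities are computed at full float precision (yield, ignition loss, glass mass, the totals, the six compositions) from the batch weights at 500.0 kg of glass as set out in question or answer.
The oxide mass targets at 500.0 kg frit:
  SiO2: 79.63% × 500.0 = 398.2 kg
  Al2O3: 1.415% × 500.0 = 7.075 kg
  SrO: 1.946% × 500.0 = 9.730 kg
  K2O: 2.084% × 500.0 = 10.42 kg
  BaO: 11.29% × 500.0 = 56.45 kg
  MgO: 3.639% × 500.0 = 18.20 kg
Per-oxide balance check working from each reported weight, versus the basis set out (every target is met by its sum up to rounding of the answer):
  SiO2: 56.82·0.6300 + 364.2·0.9949 = 398.1 kg (target 398.2 kg)
  Al2O3: 6.007·0.9959 + 364.2·0.003000 = 7.075 kg (target 7.075 kg)
  SrO: 13.94·0.6980 = 9.730 kg (target 9.730 kg)
  K2O: 15.34·0.6792 = 10.42 kg (target 10.42 kg)
  BaO: 72.38·0.7799 = 56.45 kg (target 56.45 kg)
  MgO: 56.82·0.3202 = 18.19 kg (target 18.20 kg)
Mass balance on the glass: batch total minus LOI = 500.0 kg (targets for the oxides total 500.0 kg; the stated basis being 500.0 kg — deltas are rounding alone).
Whole-batch sum: Σ batch = 528.7 kg; ignition loss, Σ(batch × LOI) = 28.68 kg; yield = glass ÷ total batch = 94.58%.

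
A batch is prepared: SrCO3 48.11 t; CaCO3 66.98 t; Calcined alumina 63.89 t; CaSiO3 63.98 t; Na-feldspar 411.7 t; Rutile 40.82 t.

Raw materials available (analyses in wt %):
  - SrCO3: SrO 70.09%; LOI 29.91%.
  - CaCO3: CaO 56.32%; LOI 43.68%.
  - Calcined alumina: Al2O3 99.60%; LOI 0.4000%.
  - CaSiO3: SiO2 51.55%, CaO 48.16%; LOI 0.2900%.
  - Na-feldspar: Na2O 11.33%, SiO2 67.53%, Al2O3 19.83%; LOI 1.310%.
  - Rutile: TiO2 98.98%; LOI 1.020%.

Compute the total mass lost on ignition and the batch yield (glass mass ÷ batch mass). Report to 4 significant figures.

All internal work keeps full float precision at all times; rounding to 4 significant digits governs each mid-chain value as shown. Each reported value undergoes a single rounding; the derived quantities, which include net glass mass, LOI, six oxide percentages, yield, totals, are computed at exact precision, as written in the problem or answer text, from the batch weights on 645.6 t of glass.
Loss on ignition, line by line:
  SrCO3: 48.11 × 0.2991 = 14.39 t
  CaCO3: 66.98 × 0.4368 = 29.26 t
  Calcined alumina: 63.89 × 0.004000 = 0.2556 t
  CaSiO3: 63.98 × 0.002900 = 0.1855 t
  Na-feldspar: 411.7 × 0.01310 = 5.393 t
  Rutile: 40.82 × 0.01020 = 0.4164 t
Total LOI = 49.90 t
Glass = batch − LOI = 695.5 − 49.90 = 645.6 t

LOI loss = 49.90 t; glass = 645.6 t; yield = 92.83%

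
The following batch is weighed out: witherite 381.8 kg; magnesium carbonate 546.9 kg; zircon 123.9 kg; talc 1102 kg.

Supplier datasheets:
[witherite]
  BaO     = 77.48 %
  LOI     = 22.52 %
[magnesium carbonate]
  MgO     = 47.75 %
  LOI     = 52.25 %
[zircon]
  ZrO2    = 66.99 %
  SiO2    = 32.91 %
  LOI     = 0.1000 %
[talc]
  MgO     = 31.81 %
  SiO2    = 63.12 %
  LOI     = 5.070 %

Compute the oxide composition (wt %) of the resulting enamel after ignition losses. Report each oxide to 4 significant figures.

Glass mass = 1727 kg (batch 2155 − LOI 427.7).
Composition: MgO 35.42%, BaO 17.13%, ZrO2 4.806%, SiO2 42.64%

Each numeric step runs at full precision in all steps. Values along the way are shown rounded off to 4 significant figures in the working. Every reported value sees exactly one rounding; all derived quantities, which include totals, the four compositions, glass mass, ignition loss, the yield, are re-derived in full precision, as written in either problem or answer, from the batch weights at 1727 kg of glass.
Oxide masses out of the charge:
  MgO: 546.9·0.4775 + 1102·0.3181 = 611.7 kg
  BaO: 381.8·0.7748 = 295.8 kg
  ZrO2: 123.9·0.6699 = 83.00 kg
  SiO2: 123.9·0.3291 + 1102·0.6312 = 736.4 kg
LOI: 381.8·0.2252 + 546.9·0.5225 + 123.9·0.001000 + 1102·0.05070 = 427.7 kg
Net of LOI, the glass mass = 2155 − 427.7 = 1727 kg (= Σ oxide masses)
each oxide over glass, ×100, is wt %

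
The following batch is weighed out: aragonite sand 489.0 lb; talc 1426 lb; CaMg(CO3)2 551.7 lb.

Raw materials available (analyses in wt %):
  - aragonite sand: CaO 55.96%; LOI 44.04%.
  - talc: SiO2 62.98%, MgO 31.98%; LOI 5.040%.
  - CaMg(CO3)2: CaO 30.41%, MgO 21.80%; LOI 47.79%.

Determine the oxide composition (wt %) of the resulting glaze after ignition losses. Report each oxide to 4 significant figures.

Glass mass = 1916 lb (batch 2467 − LOI 550.9).
Composition: CaO 23.04%, SiO2 46.88%, MgO 30.08%

Each numeric step maintains full precision all the way through. Intermediates are displayed rounded to 4 significant figures alongside each step. Exactly one rounding goes into every reported result. The derived quantities are re-derived at full float precision (three oxide percentages, net glass mass, totals, ignition loss, the yield) from the batch weights at 1916 lb of glass exactly as shown in either problem or answer.
Mass of each oxide from the mix:
  CaO: 489.0·0.5596 + 551.7·0.3041 = 441.4 lb
  SiO2: 1426·0.6298 = 898.1 lb
  MgO: 1426·0.3198 + 551.7·0.2180 = 576.3 lb
LOI: 489.0·0.4404 + 1426·0.05040 + 551.7·0.4779 = 550.9 lb
Glass mass = batch − LOI = 2467 − 550.9 = 1916 lb (= the summed oxide contributions)
oxide / glass × 100 gives the wt %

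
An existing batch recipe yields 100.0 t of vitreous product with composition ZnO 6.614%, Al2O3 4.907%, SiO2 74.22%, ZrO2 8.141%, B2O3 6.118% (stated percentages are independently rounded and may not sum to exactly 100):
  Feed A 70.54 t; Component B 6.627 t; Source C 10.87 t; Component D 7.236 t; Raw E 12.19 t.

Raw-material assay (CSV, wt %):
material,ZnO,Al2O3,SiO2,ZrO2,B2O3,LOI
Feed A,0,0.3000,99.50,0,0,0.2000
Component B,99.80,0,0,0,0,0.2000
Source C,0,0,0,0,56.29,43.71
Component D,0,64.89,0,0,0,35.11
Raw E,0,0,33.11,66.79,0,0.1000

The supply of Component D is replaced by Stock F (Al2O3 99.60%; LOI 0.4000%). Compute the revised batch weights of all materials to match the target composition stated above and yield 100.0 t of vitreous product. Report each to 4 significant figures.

Full float precision is kept all the way through; in-progress results are shown rounded to 4 significant figures in the working; each reported number is rounded just once; derived quantities, which include the yield, glass mass, five oxide percentages, the totals, LOI, are carried in exact precision, precisely as stated by the problem or the answer, using the weight values for 100.0 t of glass.
The oxide mass targets at 100.0 t vitreous product:
  ZnO: 6.614% × 100.0 = 6.614 t
  Al2O3: 4.907% × 100.0 = 4.907 t
  SiO2: 74.22% × 100.0 = 74.22 t
  ZrO2: 8.141% × 100.0 = 8.141 t
  B2O3: 6.118% × 100.0 = 6.118 t
Mass-balance tally per oxide on the weights just shown, for the quoted basis mass (sum by sum, the targets are met inside rounding margins):
  ZnO: 6.627·0.9980 = 6.614 t (target 6.614 t)
  Al2O3: 70.54·0.003000 + 4.714·0.9960 = 4.907 t (target 4.907 t)
  SiO2: 70.54·0.9950 + 12.19·0.3311 = 74.22 t (target 74.22 t)
  ZrO2: 12.19·0.6679 = 8.142 t (target 8.141 t)
  B2O3: 10.87·0.5629 = 6.119 t (target 6.118 t)
Glass mass check: the batch minus its LOI: 100.0 t (summing oxide targets gives 100.0 t; basis as stated: 100.0 t — differing by rounding only).
Whole-batch sum: Σ batch = 104.9 t; LOI removed, Σ of batch·LOI: 4.937 t; yield = glass ÷ total batch = 95.30%.

Revised batch per 100.0 t vitreous product:
  Feed A: 70.54 t
  Component B: 6.627 t
  Source C: 10.87 t
  Stock F: 4.714 t
  Raw E: 12.19 t
Total batch = 104.9 t; LOI loss = 4.937 t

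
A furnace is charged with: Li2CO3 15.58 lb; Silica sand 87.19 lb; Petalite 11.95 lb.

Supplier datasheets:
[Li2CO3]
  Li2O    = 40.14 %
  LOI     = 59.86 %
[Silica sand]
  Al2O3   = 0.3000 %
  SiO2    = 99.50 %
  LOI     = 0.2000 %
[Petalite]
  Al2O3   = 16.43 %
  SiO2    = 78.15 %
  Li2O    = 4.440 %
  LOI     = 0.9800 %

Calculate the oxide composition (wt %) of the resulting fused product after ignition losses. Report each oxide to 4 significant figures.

Glass mass = 105.1 lb (batch 114.7 − LOI 9.618).
Composition: Al2O3 2.117%, SiO2 91.43%, Li2O 6.455%

Working values are printed (rounded to 4 significant digits) in the printout. The whole derivation carries full float precision in every operation — every reported figure carries a single rounding — derived quantities (the yield, LOI, net glass mass, the totals, the three compositions) are re-derived at full float precision starting from the weights for 105.1 lb of glass as quoted within the problem or the answer.
Delivered oxide masses:
  Al2O3: 87.19·0.003000 + 11.95·0.1643 = 2.225 lb
  SiO2: 87.19·0.9950 + 11.95·0.7815 = 96.09 lb
  Li2O: 15.58·0.4014 + 11.95·0.04440 = 6.784 lb
LOI: 15.58·0.5986 + 87.19·0.002000 + 11.95·0.009800 = 9.618 lb
The glass mass, total less LOI, = 114.7 − 9.618 = 105.1 lb (matching Σ of the oxides)
each wt % is 100 × oxide ÷ glass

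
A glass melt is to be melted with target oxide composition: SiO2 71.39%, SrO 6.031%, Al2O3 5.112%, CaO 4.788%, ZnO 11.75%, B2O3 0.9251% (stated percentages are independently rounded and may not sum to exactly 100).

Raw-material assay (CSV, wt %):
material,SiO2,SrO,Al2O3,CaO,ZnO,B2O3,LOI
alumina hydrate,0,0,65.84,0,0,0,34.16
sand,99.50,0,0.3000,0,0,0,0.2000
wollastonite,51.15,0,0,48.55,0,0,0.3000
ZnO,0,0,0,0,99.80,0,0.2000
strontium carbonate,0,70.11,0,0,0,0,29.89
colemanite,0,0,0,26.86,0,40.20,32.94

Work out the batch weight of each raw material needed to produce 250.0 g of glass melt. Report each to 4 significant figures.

Batch per 250.0 g glass melt:
  alumina hydrate: 18.64 g
  sand: 168.3 g
  wollastonite: 21.47 g
  ZnO: 29.43 g
  strontium carbonate: 21.51 g
  colemanite: 5.753 g
Total batch = 265.1 g; LOI loss = 15.15 g; yield = 94.28%

In-progress results are displayed (rounded to four significant figures) across the worked steps — full precision is maintained through the solve. A single rounding completes each reported value — the derived quantities, including the yield, LOI, six oxide percentages, totals, glass mass, are rebuilt from the weighed amounts at 250.0 g of glass at full precision as quoted within the problem or the answer.
Target masses of each oxide per 250.0 g glass melt:
  SiO2: 71.39% × 250.0 = 178.5 g
  SrO: 6.031% × 250.0 = 15.08 g
  Al2O3: 5.112% × 250.0 = 12.78 g
  CaO: 4.788% × 250.0 = 11.97 g
  ZnO: 11.75% × 250.0 = 29.38 g
  B2O3: 0.9251% × 250.0 = 2.313 g
Balance tally, oxide-wise, working from each reported weight, under the basis named above (sums match the target masses within answer rounding):
  SiO2: 168.3·0.9950 + 21.47·0.5115 = 178.4 g (target 178.5 g)
  SrO: 21.51·0.7011 = 15.08 g (target 15.08 g)
  Al2O3: 18.64·0.6584 + 168.3·0.003000 = 12.78 g (target 12.78 g)
  CaO: 21.47·0.4855 + 5.753·0.2686 = 11.97 g (target 11.97 g)
  ZnO: 29.43·0.9980 = 29.37 g (target 29.38 g)
  B2O3: 5.753·0.4020 = 2.313 g (target 2.313 g)
Auditing the glass mass value: whole batch net of LOI = 250.0 g (the Σ of target masses is 250.0 g; versus the stated basis of 250.0 g — gaps are rounding artifacts).
Adding the batch up: Σ batch = 265.1 g; Σ batch·LOI gives LOI loss = 15.15 g; the yield ratio, glass ÷ batch: 94.28%.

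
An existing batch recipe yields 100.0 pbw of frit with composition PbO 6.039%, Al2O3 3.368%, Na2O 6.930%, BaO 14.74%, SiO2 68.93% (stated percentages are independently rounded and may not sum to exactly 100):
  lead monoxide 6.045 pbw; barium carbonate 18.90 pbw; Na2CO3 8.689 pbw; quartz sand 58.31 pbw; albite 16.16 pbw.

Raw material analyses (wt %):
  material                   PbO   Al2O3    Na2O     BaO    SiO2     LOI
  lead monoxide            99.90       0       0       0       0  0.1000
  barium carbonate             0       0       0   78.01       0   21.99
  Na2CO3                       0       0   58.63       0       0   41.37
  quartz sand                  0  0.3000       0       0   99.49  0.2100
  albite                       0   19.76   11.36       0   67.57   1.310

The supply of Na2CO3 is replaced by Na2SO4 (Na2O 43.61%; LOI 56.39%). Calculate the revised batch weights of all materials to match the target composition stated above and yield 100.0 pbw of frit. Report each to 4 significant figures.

Mid-chain values are shown rounded off to 4 significant digits when written out. The working math runs at full float precision at each step; every reported figure includes exactly one rounding — derived quantities, including glass mass, LOI, yield, five oxide percentages, the totals, are recomputed starting from the weights on 100.0 pbw of glass in exact precision exactly as shown in the problem or answer text.
Target oxide masses per 100.0 pbw frit:
  PbO: 6.039% × 100.0 = 6.039 pbw
  Al2O3: 3.368% × 100.0 = 3.368 pbw
  Na2O: 6.930% × 100.0 = 6.930 pbw
  BaO: 14.74% × 100.0 = 14.74 pbw
  SiO2: 68.93% × 100.0 = 68.93 pbw
Per-oxide balance check per the reported batch figures, against the basis in use (sums match the target masses within answer rounding):
  PbO: 6.045·0.9990 = 6.039 pbw (target 6.039 pbw)
  Al2O3: 58.31·0.003000 + 16.16·0.1976 = 3.368 pbw (target 3.368 pbw)
  Na2O: 11.68·0.4361 + 16.16·0.1136 = 6.929 pbw (target 6.930 pbw)
  BaO: 18.90·0.7801 = 14.74 pbw (target 14.74 pbw)
  SiO2: 58.31·0.9949 + 16.16·0.6757 = 68.93 pbw (target 68.93 pbw)
Auditing the glass mass value: the batch minus its LOI: 100.0 pbw (targets for the oxides total 100.0 pbw; stated basis 100.0 pbw — a pure rounding effect).
Adding the batch up: Σ batch = 111.1 pbw; Σ batch·LOI gives LOI loss = 11.08 pbw; yield: glass divided by total = 90.02%.

Revised batch per 100.0 pbw frit:
  lead monoxide: 6.045 pbw
  barium carbonate: 18.90 pbw
  Na2SO4: 11.68 pbw
  quartz sand: 58.31 pbw
  albite: 16.16 pbw
Total batch = 111.1 pbw; LOI loss = 11.08 pbw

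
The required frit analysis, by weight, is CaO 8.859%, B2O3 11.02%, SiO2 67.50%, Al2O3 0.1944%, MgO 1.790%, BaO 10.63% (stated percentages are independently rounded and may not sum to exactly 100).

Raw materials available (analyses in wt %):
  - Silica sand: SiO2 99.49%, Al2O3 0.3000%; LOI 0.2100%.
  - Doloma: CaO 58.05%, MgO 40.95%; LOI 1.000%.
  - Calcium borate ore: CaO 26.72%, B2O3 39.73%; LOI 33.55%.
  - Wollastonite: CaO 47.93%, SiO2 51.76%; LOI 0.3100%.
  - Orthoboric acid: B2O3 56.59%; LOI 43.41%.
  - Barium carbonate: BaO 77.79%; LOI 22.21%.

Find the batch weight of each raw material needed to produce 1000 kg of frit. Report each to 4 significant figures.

All arithmetic carries full float precision in every operation; working values are rounded off to 4 significant figures as shown; a single rounding finalizes each reported result. All derived quantities, including glass mass, LOI, the six compositions, yield, the totals, are carried starting from the weights at 1000 kg of glass at exact precision, precisely as stated by either problem or answer.
Target masses of each oxide per 1000 kg frit:
  CaO: 8.859% × 1000 = 88.59 kg
  B2O3: 11.02% × 1000 = 110.2 kg
  SiO2: 67.50% × 1000 = 675.0 kg
  Al2O3: 0.1944% × 1000 = 1.944 kg
  MgO: 1.790% × 1000 = 17.90 kg
  BaO: 10.63% × 1000 = 106.3 kg
Oxide-by-oxide audit from the weights as reported, under the basis named above (sum by sum, the targets are met within answer rounding):
  CaO: 43.71·0.5805 + 131.6·0.2672 + 58.55·0.4793 = 88.60 kg (target 88.59 kg)
  B2O3: 131.6·0.3973 + 102.4·0.5659 = 110.2 kg (target 110.2 kg)
  SiO2: 648.0·0.9949 + 58.55·0.5176 = 675.0 kg (target 675.0 kg)
  Al2O3: 648.0·0.003000 = 1.944 kg (target 1.944 kg)
  MgO: 43.71·0.4095 = 17.90 kg (target 17.90 kg)
  BaO: 136.6·0.7779 = 106.3 kg (target 106.3 kg)
Consistency of the glass mass: Σ batch − LOI loss = 999.9 kg (per-oxide target masses sum to 999.9 kg; with the basis standing at 1000 kg — gaps are rounding artifacts).
Whole-batch sum: Σ batch = 1121 kg; Σ batch·LOI gives LOI loss = 120.9 kg; as yield: glass ÷ batch → 89.21%.

Batch per 1000 kg frit:
  Silica sand: 648.0 kg
  Doloma: 43.71 kg
  Calcium borate ore: 131.6 kg
  Wollastonite: 58.55 kg
  Orthoboric acid: 102.4 kg
  Barium carbonate: 136.6 kg
Total batch = 1121 kg; LOI loss = 120.9 kg; yield = 89.21%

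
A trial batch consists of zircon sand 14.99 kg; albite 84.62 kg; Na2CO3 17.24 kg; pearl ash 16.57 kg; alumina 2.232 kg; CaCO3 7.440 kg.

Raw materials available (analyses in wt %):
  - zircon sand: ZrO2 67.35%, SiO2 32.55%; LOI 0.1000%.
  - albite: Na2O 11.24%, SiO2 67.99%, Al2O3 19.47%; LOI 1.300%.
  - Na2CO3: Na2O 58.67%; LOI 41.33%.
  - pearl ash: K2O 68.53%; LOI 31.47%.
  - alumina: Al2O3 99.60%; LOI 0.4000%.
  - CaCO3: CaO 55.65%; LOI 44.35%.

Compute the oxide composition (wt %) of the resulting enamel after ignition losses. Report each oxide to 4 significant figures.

Glass mass = 126.3 kg (batch 143.1 − LOI 16.76).
Composition: Na2O 15.54%, ZrO2 7.992%, K2O 8.989%, CaO 3.277%, SiO2 49.40%, Al2O3 14.80%

The working math maintains full precision at every stage. The intermediate values appear (rounded to 4 significant digits) when written out — each reported result undergoes a single rounding. Derived quantities (the yield, glass mass, the totals, the six compositions, LOI) are computed from the weighed amounts per 126.3 kg of glass at exact precision, as they appear in either problem or answer.
Mass of each oxide from the mix:
  Na2O: 84.62·0.1124 + 17.24·0.5867 = 19.63 kg
  ZrO2: 14.99·0.6735 = 10.10 kg
  K2O: 16.57·0.6853 = 11.36 kg
  CaO: 7.440·0.5565 = 4.140 kg
  SiO2: 14.99·0.3255 + 84.62·0.6799 = 62.41 kg
  Al2O3: 84.62·0.1947 + 2.232·0.9960 = 18.70 kg
LOI: 14.99·0.001000 + 84.62·0.01300 + 17.24·0.4133 + 16.57·0.3147 + 2.232·0.004000 + 7.440·0.4435 = 16.76 kg
Glass mass = batch − LOI = 143.1 − 16.76 = 126.3 kg (consistent with Σ oxide mass)
percent share: oxide ÷ glass, ×100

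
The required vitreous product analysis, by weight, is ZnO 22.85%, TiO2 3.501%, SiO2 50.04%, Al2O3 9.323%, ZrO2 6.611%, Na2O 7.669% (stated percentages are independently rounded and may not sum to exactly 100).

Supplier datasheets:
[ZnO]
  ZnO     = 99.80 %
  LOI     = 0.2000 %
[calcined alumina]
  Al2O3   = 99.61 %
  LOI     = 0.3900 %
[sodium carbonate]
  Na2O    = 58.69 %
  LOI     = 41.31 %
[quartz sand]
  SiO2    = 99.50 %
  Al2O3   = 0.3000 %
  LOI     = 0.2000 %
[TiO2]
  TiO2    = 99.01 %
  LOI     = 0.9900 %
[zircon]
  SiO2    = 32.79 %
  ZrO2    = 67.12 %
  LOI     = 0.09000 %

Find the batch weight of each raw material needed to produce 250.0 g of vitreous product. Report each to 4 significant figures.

Batch per 250.0 g vitreous product:
  ZnO: 57.24 g
  calcined alumina: 23.04 g
  sodium carbonate: 32.67 g
  quartz sand: 117.6 g
  TiO2: 8.840 g
  zircon: 24.62 g
Total batch = 264.0 g; LOI loss = 14.05 g; yield = 94.68%

Mid-chain values appear, with 4-significant-figure rounding, when written out; every computation carries full precision in all steps; each reported value is rounded once only. All derived quantities (net glass mass, six oxide percentages, yield, the totals, LOI) are re-derived from the weighed amounts for 250.0 g of glass in full precision as set out in the problem or answer text.
Target masses of each oxide per 250.0 g vitreous product:
  ZnO: 22.85% × 250.0 = 57.12 g
  TiO2: 3.501% × 250.0 = 8.752 g
  SiO2: 50.04% × 250.0 = 125.1 g
  Al2O3: 9.323% × 250.0 = 23.31 g
  ZrO2: 6.611% × 250.0 = 16.53 g
  Na2O: 7.669% × 250.0 = 19.17 g
Checking each oxide sum on the weights just shown, against the basis in use (sums match the target masses given rounding of the digits):
  ZnO: 57.24·0.9980 = 57.13 g (target 57.12 g)
  TiO2: 8.840·0.9901 = 8.752 g (target 8.752 g)
  SiO2: 117.6·0.9950 + 24.62·0.3279 = 125.1 g (target 125.1 g)
  Al2O3: 23.04·0.9961 + 117.6·0.003000 = 23.30 g (target 23.31 g)
  ZrO2: 24.62·0.6712 = 16.52 g (target 16.53 g)
  Na2O: 32.67·0.5869 = 19.17 g (target 19.17 g)
Glass-mass sanity pass: net batch after ignition = 250.0 g (oxide target masses add up to 250.0 g; the stated basis being 250.0 g — gaps are rounding artifacts).
Batch grand total — Σ batch = 264.0 g; LOI removed, Σ of batch·LOI: 14.05 g; as yield: glass ÷ batch → 94.68%.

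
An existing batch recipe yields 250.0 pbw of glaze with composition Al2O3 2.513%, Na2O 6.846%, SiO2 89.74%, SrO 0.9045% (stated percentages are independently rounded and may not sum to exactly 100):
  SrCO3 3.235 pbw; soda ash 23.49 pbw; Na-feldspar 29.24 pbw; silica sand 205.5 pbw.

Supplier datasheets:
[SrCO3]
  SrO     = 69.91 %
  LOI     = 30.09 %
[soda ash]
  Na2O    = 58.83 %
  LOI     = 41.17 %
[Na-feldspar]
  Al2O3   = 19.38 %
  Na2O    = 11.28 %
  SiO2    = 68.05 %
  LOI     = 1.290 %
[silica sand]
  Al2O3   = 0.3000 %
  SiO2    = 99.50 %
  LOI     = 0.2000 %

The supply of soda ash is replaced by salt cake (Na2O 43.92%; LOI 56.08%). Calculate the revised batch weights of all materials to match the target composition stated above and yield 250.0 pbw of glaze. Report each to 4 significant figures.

Revised batch per 250.0 pbw glaze:
  SrCO3: 3.235 pbw
  salt cake: 31.46 pbw
  Na-feldspar: 29.24 pbw
  silica sand: 205.5 pbw
Total batch = 269.4 pbw; LOI loss = 19.40 pbw

Mid-chain values are displayed, rounded to four significant figures, when written out. Each numeric step keeps full float precision end to end; each reported result sees exactly one rounding; derived quantities are carried in full float precision (yield, glass mass, ignition loss, the four compositions, the totals) using the weight values on 250.0 pbw of glass, as written in either problem or answer.
Oxide mass targets, per 250.0 pbw glaze:
  Al2O3: 2.513% × 250.0 = 6.282 pbw
  Na2O: 6.846% × 250.0 = 17.11 pbw
  SiO2: 89.74% × 250.0 = 224.4 pbw
  SrO: 0.9045% × 250.0 = 2.261 pbw
Sums-versus-targets review with the batch weights as given, at the basis given (every target is met by its sum modulo rounding of the values):
  Al2O3: 29.24·0.1938 + 205.5·0.003000 = 6.283 pbw (target 6.282 pbw)
  Na2O: 31.46·0.4392 + 29.24·0.1128 = 17.12 pbw (target 17.11 pbw)
  SiO2: 29.24·0.6805 + 205.5·0.9950 = 224.4 pbw (target 224.4 pbw)
  SrO: 3.235·0.6991 = 2.262 pbw (target 2.261 pbw)
Glass-mass sanity pass: net batch after ignition = 250.0 pbw (the targets, summed, come to 250.0 pbw; versus the stated basis of 250.0 pbw — a pure rounding effect).
Adding the batch up: Σ batch = 269.4 pbw; Σ batch·LOI gives LOI loss = 19.40 pbw; yield, glass over the total, = 92.80%.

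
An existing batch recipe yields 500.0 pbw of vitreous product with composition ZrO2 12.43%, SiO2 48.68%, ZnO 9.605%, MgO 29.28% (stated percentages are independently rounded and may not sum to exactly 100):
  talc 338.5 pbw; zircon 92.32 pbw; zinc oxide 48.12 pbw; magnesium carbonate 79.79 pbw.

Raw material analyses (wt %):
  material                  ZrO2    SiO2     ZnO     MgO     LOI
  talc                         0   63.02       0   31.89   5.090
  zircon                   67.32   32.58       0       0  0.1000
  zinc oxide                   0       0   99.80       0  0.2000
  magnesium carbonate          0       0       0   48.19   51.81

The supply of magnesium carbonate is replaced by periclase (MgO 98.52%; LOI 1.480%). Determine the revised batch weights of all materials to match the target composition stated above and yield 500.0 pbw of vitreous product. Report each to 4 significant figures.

Each numeric step runs at full float precision from start to finish. In-progress results are shown, rounded to 4 significant digits, at each printed step. Every reported number undergoes a single rounding; the derived quantities (glass mass, LOI, four oxide percentages, the yield, totals) are re-derived at exact precision from the batch weights per 500.0 pbw of glass, as they appear in problem or answer.
Target masses of each oxide per 500.0 pbw vitreous product:
  ZrO2: 12.43% × 500.0 = 62.15 pbw
  SiO2: 48.68% × 500.0 = 243.4 pbw
  ZnO: 9.605% × 500.0 = 48.02 pbw
  MgO: 29.28% × 500.0 = 146.4 pbw
Sums-versus-targets review with the batch weights as given, on the stated basis (sum by sum, the targets are met exact up to rounding of places):
  ZrO2: 92.32·0.6732 = 62.15 pbw (target 62.15 pbw)
  SiO2: 338.5·0.6302 + 92.32·0.3258 = 243.4 pbw (target 243.4 pbw)
  ZnO: 48.12·0.9980 = 48.02 pbw (target 48.02 pbw)
  MgO: 338.5·0.3189 + 39.03·0.9852 = 146.4 pbw (target 146.4 pbw)
Glass-mass closure: Σ batch − LOI loss = 500.0 pbw (the Σ of target masses is 500.0 pbw; with the basis standing at 500.0 pbw — a pure rounding effect).
Total batch = Σ batch = 518.0 pbw; ignition loss, Σ(batch × LOI) = 18.00 pbw; yield, glass over the total, = 96.53%.

Revised batch per 500.0 pbw vitreous product:
  talc: 338.5 pbw
  zircon: 92.32 pbw
  zinc oxide: 48.12 pbw
  periclase: 39.03 pbw
Total batch = 518.0 pbw; LOI loss = 18.00 pbw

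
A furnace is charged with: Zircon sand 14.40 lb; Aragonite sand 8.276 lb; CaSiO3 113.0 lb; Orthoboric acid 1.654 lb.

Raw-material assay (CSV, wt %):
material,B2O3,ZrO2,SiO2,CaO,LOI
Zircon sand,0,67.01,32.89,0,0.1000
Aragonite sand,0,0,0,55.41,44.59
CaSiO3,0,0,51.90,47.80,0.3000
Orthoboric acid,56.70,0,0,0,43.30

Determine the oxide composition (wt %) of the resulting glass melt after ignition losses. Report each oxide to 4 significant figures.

In-progress results are shown (rounded to 4 significant digits) across the worked steps; each numeric step runs at full precision through the solve. Every reported figure carries a single rounding; all derived quantities are carried in full precision (yield, glass mass, ignition loss, the four compositions, totals) from the weighed amounts on 132.6 lb of glass precisely as stated by the question or the answer.
Per-oxide mass from batch:
  B2O3: 1.654·0.5670 = 0.9378 lb
  ZrO2: 14.40·0.6701 = 9.649 lb
  SiO2: 14.40·0.3289 + 113.0·0.5190 = 63.38 lb
  CaO: 8.276·0.5541 + 113.0·0.4780 = 58.60 lb
LOI: 14.40·0.001000 + 8.276·0.4459 + 113.0·0.003000 + 1.654·0.4330 = 4.760 lb
batch − LOI leaves glass = 137.3 − 4.760 = 132.6 lb (matching Σ of the oxides)
oxide / glass × 100 gives the wt %

Glass mass = 132.6 lb (batch 137.3 − LOI 4.760).
Composition: B2O3 0.7074%, ZrO2 7.279%, SiO2 47.81%, CaO 44.20%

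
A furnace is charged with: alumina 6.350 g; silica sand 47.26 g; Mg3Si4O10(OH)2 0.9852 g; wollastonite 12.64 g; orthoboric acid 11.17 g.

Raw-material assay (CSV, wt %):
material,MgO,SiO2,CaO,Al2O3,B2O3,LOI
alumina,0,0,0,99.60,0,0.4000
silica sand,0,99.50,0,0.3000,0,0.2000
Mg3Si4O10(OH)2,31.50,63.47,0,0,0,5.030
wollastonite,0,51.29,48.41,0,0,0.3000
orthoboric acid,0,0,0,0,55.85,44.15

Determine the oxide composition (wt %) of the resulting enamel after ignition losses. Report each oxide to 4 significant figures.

Rounding to 4 significant figures extends to each working value as displayed; all internal work holds full precision through the solve — each reported figure takes just one rounding — all derived quantities, including the five compositions, yield, glass mass, ignition loss, the totals, are rebuilt from the batch weights per 73.27 g of glass in exact precision as set out in the question or the answer.
What the batch supplies per oxide:
  MgO: 0.9852·0.3150 = 0.3103 g
  SiO2: 47.26·0.9950 + 0.9852·0.6347 + 12.64·0.5129 = 54.13 g
  CaO: 12.64·0.4841 = 6.119 g
  Al2O3: 6.350·0.9960 + 47.26·0.003000 = 6.466 g
  B2O3: 11.17·0.5585 = 6.238 g
LOI: 6.350·0.004000 + 47.26·0.002000 + 0.9852·0.05030 + 12.64·0.003000 + 11.17·0.4415 = 5.139 g
The glass mass, total less LOI, = 78.41 − 5.139 = 73.27 g (consistent with Σ oxide mass)
each oxide over glass, ×100, is wt %

Glass mass = 73.27 g (batch 78.41 − LOI 5.139).
Composition: MgO 0.4236%, SiO2 73.88%, CaO 8.352%, Al2O3 8.826%, B2O3 8.515%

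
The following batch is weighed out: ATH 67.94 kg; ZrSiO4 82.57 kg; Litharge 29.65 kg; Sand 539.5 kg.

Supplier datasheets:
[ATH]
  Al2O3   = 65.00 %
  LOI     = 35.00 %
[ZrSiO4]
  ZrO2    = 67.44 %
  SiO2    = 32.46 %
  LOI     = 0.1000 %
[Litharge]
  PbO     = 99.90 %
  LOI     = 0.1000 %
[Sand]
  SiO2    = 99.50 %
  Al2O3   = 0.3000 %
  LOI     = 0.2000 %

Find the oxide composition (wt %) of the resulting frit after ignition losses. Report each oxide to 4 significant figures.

All internal work carries full float precision at all times. The intermediate values are shown rounded to 4 significant figures between the steps. Each reported value carries a single rounding. The derived quantities, which include the four compositions, the totals, LOI, the yield, glass mass, are carried in exact precision, precisely as stated by the question or the answer, from the weighed amounts for 694.7 kg of glass.
Mass of each oxide from the mix:
  PbO: 29.65·0.9990 = 29.62 kg
  ZrO2: 82.57·0.6744 = 55.69 kg
  SiO2: 82.57·0.3246 + 539.5·0.9950 = 563.6 kg
  Al2O3: 67.94·0.6500 + 539.5·0.003000 = 45.78 kg
LOI: 67.94·0.3500 + 82.57·0.001000 + 29.65·0.001000 + 539.5·0.002000 = 24.97 kg
Glass mass = batch − LOI = 719.7 − 24.97 = 694.7 kg (= the summed oxide contributions)
oxide / glass × 100 gives the wt %

Glass mass = 694.7 kg (batch 719.7 − LOI 24.97).
Composition: PbO 4.264%, ZrO2 8.016%, SiO2 81.13%, Al2O3 6.590%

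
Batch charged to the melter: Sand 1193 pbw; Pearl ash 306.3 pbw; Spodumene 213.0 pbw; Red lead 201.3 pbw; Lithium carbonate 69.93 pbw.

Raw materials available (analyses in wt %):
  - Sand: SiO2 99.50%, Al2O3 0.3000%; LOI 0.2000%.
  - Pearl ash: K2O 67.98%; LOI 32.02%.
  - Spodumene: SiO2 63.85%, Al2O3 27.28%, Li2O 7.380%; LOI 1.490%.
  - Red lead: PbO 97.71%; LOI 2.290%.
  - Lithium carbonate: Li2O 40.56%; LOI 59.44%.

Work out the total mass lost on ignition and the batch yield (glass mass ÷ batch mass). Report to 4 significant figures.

Every computation holds full float precision end to end; intermediates are printed with 4-significant-digit rounding within the worked lines. Every reported figure carries a single rounding — derived quantities, which include five oxide percentages, the yield, totals, net glass mass, ignition loss, are re-derived at full float precision, as they appear in either problem or answer, from the weighed amounts for 1834 pbw of glass.
Per-material ignition loss:
  Sand: 1193 × 0.002000 = 2.386 pbw
  Pearl ash: 306.3 × 0.3202 = 98.08 pbw
  Spodumene: 213.0 × 0.01490 = 3.174 pbw
  Red lead: 201.3 × 0.02290 = 4.610 pbw
  Lithium carbonate: 69.93 × 0.5944 = 41.57 pbw
Total LOI = 149.8 pbw
Glass = batch − LOI = 1984 − 149.8 = 1834 pbw

LOI loss = 149.8 pbw; glass = 1834 pbw; yield = 92.45%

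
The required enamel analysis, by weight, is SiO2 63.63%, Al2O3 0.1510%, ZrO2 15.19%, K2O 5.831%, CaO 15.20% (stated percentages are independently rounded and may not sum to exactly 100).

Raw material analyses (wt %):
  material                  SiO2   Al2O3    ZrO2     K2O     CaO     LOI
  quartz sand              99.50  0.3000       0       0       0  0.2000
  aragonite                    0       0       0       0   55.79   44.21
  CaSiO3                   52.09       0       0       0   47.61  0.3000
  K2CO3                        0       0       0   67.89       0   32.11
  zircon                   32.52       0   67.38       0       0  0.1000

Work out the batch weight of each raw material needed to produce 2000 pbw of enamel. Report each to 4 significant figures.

In-progress results are printed, rounded to four significant digits, between the steps; the whole derivation runs at full precision through the solve — every reported figure takes a single rounding. The derived quantities are carried using the weight values for 2000 pbw of glass at full precision (five oxide percentages, glass mass, ignition loss, totals, the yield), exactly as printed in question or answer.
Target oxide masses per 2000 pbw enamel:
  SiO2: 63.63% × 2000 = 1273 pbw
  Al2O3: 0.1510% × 2000 = 3.020 pbw
  ZrO2: 15.19% × 2000 = 303.8 pbw
  K2O: 5.831% × 2000 = 116.6 pbw
  CaO: 15.20% × 2000 = 304.0 pbw
Verifying the oxide balance per the reported batch figures, for the quoted basis mass (every target is met by its sum up to rounding of the answer):
  SiO2: 1007·0.9950 + 238.7·0.5209 + 450.9·0.3252 = 1273 pbw (target 1273 pbw)
  Al2O3: 1007·0.003000 = 3.021 pbw (target 3.020 pbw)
  ZrO2: 450.9·0.6738 = 303.8 pbw (target 303.8 pbw)
  K2O: 171.8·0.6789 = 116.6 pbw (target 116.6 pbw)
  CaO: 341.2·0.5579 + 238.7·0.4761 = 304.0 pbw (target 304.0 pbw)
Glass-mass sanity pass: batch total minus LOI = 2000 pbw (per-oxide target masses sum to 2000 pbw; the stated basis being 2000 pbw — deltas are rounding alone).
Batch total: Σ batch = 2210 pbw; LOI loss = Σ batch·LOI = 209.2 pbw; yield = glass ÷ total batch = 90.53%.

Batch per 2000 pbw enamel:
  quartz sand: 1007 pbw
  aragonite: 341.2 pbw
  CaSiO3: 238.7 pbw
  K2CO3: 171.8 pbw
  zircon: 450.9 pbw
Total batch = 2210 pbw; LOI loss = 209.2 pbw; yield = 90.53%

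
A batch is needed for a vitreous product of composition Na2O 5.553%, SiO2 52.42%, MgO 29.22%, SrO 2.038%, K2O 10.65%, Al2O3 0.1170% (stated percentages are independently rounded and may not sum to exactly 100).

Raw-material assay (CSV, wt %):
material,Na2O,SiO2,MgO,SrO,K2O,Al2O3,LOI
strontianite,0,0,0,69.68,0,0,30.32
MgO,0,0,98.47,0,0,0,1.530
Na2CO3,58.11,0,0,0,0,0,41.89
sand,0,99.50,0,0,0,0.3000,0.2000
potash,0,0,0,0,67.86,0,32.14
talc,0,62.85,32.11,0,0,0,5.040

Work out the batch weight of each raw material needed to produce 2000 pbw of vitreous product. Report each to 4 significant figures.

Batch per 2000 pbw vitreous product:
  strontianite: 58.50 pbw
  MgO: 452.2 pbw
  Na2CO3: 191.1 pbw
  sand: 780.0 pbw
  potash: 313.9 pbw
  talc: 433.3 pbw
Total batch = 2229 pbw; LOI loss = 229.0 pbw; yield = 89.73%

Mid-chain values appear, rounded to 4 significant figures, across the worked steps; the whole derivation maintains full float precision end to end; every reported figure carries a single rounding — all derived quantities are recomputed in full precision (glass mass, yield, six oxide percentages, the totals, ignition loss) starting from the weights per 2000 pbw of glass, exactly as printed in question or answer.
The oxide mass targets at 2000 pbw vitreous product:
  Na2O: 5.553% × 2000 = 111.1 pbw
  SiO2: 52.42% × 2000 = 1048 pbw
  MgO: 29.22% × 2000 = 584.4 pbw
  SrO: 2.038% × 2000 = 40.76 pbw
  K2O: 10.65% × 2000 = 213.0 pbw
  Al2O3: 0.1170% × 2000 = 2.340 pbw
Checking each oxide sum working from each reported weight, on the stated basis (summed amounts equal target values net of answer rounding effects):
  Na2O: 191.1·0.5811 = 111.0 pbw (target 111.1 pbw)
  SiO2: 780.0·0.9950 + 433.3·0.6285 = 1048 pbw (target 1048 pbw)
  MgO: 452.2·0.9847 + 433.3·0.3211 = 584.4 pbw (target 584.4 pbw)
  SrO: 58.50·0.6968 = 40.76 pbw (target 40.76 pbw)
  K2O: 313.9·0.6786 = 213.0 pbw (target 213.0 pbw)
  Al2O3: 780.0·0.003000 = 2.340 pbw (target 2.340 pbw)
Auditing the glass mass value: the batch minus its LOI: 2000 pbw (summing oxide targets gives 2000 pbw; the stated basis being 2000 pbw — rounding explains the deltas).
Summing the batch: Σ batch = 2229 pbw; LOI removed, Σ of batch·LOI: 229.0 pbw; the yield ratio, glass ÷ batch: 89.73%.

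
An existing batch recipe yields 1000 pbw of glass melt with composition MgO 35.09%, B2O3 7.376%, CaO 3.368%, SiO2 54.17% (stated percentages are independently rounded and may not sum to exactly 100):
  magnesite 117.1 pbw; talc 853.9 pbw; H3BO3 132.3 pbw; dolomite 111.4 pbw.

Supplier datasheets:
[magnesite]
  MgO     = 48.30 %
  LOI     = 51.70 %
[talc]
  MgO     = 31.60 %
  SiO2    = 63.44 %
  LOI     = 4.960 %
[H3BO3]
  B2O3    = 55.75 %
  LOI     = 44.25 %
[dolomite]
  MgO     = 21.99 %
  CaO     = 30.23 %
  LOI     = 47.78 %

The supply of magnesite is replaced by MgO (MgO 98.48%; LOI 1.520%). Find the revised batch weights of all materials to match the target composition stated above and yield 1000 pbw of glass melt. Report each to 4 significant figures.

In-progress results are shown, rounded to four significant figures, as written; each numeric step keeps full float precision through the solve — every reported value undergoes a single rounding; the derived quantities are computed in full precision (the yield, glass mass, totals, the four compositions, ignition loss) from the batch weights on 1000 pbw of glass exactly as shown in the problem or the answer.
Target oxide masses per 1000 pbw glass melt:
  MgO: 35.09% × 1000 = 350.9 pbw
  B2O3: 7.376% × 1000 = 73.76 pbw
  CaO: 3.368% × 1000 = 33.68 pbw
  SiO2: 54.17% × 1000 = 541.7 pbw
Sums-versus-targets review working from each reported weight, per the basis as stated (delivered sums recover each target net of answer rounding effects):
  MgO: 57.45·0.9848 + 853.9·0.3160 + 111.4·0.2199 = 350.9 pbw (target 350.9 pbw)
  B2O3: 132.3·0.5575 = 73.76 pbw (target 73.76 pbw)
  CaO: 111.4·0.3023 = 33.68 pbw (target 33.68 pbw)
  SiO2: 853.9·0.6344 = 541.7 pbw (target 541.7 pbw)
Mass balance on the glass: whole batch net of LOI = 1000 pbw (the Σ of target masses is 1000 pbw; versus the stated basis of 1000 pbw — deltas are rounding alone).
Total batch = Σ batch = 1155 pbw; ignition loss, Σ(batch × LOI) = 155.0 pbw; yield, glass over the total, = 86.58%.

Revised batch per 1000 pbw glass melt:
  MgO: 57.45 pbw
  talc: 853.9 pbw
  H3BO3: 132.3 pbw
  dolomite: 111.4 pbw
Total batch = 1155 pbw; LOI loss = 155.0 pbw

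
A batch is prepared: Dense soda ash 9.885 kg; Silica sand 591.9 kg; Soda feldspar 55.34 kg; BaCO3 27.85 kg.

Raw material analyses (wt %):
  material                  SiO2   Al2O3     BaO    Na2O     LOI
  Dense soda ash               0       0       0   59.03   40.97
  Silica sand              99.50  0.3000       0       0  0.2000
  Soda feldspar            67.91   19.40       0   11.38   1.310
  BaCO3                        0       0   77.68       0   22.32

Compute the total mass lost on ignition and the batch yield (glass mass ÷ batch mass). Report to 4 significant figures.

LOI loss = 12.17 kg; glass = 672.8 kg; yield = 98.22%

Values along the way are printed rounded to four significant digits in the printout; all arithmetic carries exact precision in all steps; each reported number is rounded exactly once; derived quantities are re-derived in exact precision (glass mass, the yield, the four compositions, totals, ignition loss) using the weight values per 672.8 kg of glass, as given in the problem or the answer.
Ignition loss by material:
  Dense soda ash: 9.885 × 0.4097 = 4.050 kg
  Silica sand: 591.9 × 0.002000 = 1.184 kg
  Soda feldspar: 55.34 × 0.01310 = 0.7250 kg
  BaCO3: 27.85 × 0.2232 = 6.216 kg
Total LOI = 12.17 kg
Glass = batch − LOI = 685.0 − 12.17 = 672.8 kg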